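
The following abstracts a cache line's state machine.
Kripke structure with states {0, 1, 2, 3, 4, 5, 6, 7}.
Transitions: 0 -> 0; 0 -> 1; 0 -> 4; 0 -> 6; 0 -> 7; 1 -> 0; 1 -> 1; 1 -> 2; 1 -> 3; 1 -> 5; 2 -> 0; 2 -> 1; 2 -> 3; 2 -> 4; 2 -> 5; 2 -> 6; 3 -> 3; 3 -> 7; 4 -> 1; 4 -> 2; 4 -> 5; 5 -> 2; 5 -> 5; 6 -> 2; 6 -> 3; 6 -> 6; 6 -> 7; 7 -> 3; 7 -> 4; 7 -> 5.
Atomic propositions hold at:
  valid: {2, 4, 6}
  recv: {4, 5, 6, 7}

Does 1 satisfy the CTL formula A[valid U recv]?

A[valid U recv]: least fixpoint, start Z0 = Sat(recv) = {4, 5, 6, 7}, add states in Sat(valid) with every successor in Z. Already a fixed point.
Sat(A[valid U recv]) = {4, 5, 6, 7}
1 ∉ Sat(A[valid U recv]) = {4, 5, 6, 7}, so the formula does not hold at 1.

No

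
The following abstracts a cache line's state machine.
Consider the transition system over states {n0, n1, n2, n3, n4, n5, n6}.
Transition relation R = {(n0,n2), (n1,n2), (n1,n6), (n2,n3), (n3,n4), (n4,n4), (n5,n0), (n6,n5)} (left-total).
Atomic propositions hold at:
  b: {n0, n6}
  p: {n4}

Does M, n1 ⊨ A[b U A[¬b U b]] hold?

No

Sat(¬b) = {n1, n2, n3, n4, n5}
A[¬b U b]: least fixpoint, start Z0 = Sat(b) = {n0, n6}, add states in Sat(¬b) with every successor in Z. Z1 = {n0, n5, n6}; fixed.
Sat(A[¬b U b]) = {n0, n5, n6}
A[b U A[¬b U b]]: least fixpoint, start Z0 = Sat(A[¬b U b]) = {n0, n5, n6}, add states in Sat(b) with every successor in Z. Already a fixed point.
Sat(A[b U A[¬b U b]]) = {n0, n5, n6}
n1 ∉ Sat(A[b U A[¬b U b]]) = {n0, n5, n6}, so the formula does not hold at n1.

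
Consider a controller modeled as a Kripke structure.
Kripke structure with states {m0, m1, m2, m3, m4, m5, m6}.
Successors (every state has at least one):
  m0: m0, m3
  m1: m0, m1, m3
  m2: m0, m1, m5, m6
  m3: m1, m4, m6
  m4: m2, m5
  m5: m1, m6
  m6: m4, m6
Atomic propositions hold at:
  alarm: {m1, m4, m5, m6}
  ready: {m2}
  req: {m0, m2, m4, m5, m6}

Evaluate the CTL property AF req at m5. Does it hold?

Yes

AF req: least fixpoint, start Z0 = {m0, m2, m4, m5, m6}, add states with every successor in Z. Already a fixed point.
Sat(AF req) = {m0, m2, m4, m5, m6}
m5 ∈ Sat(AF req) = {m0, m2, m4, m5, m6}, so the formula holds at m5.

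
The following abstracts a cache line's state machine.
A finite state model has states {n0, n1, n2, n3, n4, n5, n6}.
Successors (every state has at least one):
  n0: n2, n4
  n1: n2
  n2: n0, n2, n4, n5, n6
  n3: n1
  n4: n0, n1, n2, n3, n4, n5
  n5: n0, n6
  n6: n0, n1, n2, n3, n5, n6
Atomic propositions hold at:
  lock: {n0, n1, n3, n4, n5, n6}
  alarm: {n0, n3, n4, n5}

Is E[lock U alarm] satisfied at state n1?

E[lock U alarm]: least fixpoint, start Z0 = Sat(alarm) = {n0, n3, n4, n5}, add states in Sat(lock) with some successor in Z. Z1 = {n0, n3, n4, n5, n6}; fixed.
Sat(E[lock U alarm]) = {n0, n3, n4, n5, n6}
n1 ∉ Sat(E[lock U alarm]) = {n0, n3, n4, n5, n6}, so the formula does not hold at n1.

No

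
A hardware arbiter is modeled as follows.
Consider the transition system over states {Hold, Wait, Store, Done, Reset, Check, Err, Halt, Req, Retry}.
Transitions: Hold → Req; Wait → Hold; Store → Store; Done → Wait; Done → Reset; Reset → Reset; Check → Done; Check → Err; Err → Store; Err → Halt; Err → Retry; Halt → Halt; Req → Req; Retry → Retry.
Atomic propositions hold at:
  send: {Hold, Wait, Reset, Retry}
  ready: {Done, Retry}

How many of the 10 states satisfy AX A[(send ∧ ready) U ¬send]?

5

Sat(send ∧ ready) = {Retry}
Sat(¬send) = {Store, Done, Check, Err, Halt, Req}
A[(send ∧ ready) U ¬send]: least fixpoint, start Z0 = Sat(¬send) = {Store, Done, Check, Err, Halt, Req}, add states in Sat(send ∧ ready) with every successor in Z. Already a fixed point.
Sat(A[(send ∧ ready) U ¬send]) = {Store, Done, Check, Err, Halt, Req}
Sat(AX A[(send ∧ ready) U ¬send]) = {s : every successor in {Store, Done, Check, Err, Halt, Req}} = {Hold, Store, Check, Halt, Req}
|Sat(AX A[(send ∧ ready) U ¬send])| = |{Hold, Store, Check, Halt, Req}| = 5.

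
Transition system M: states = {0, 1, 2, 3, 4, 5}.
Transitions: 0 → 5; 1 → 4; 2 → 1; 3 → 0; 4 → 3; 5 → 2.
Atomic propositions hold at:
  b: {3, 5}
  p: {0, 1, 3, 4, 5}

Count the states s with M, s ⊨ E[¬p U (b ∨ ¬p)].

Sat(¬p) = {2}
Sat(b ∨ ¬p) = {2, 3, 5}
E[¬p U (b ∨ ¬p)]: least fixpoint, start Z0 = Sat((b ∨ ¬p)) = {2, 3, 5}, add states in Sat(¬p) with some successor in Z. Already a fixed point.
Sat(E[¬p U (b ∨ ¬p)]) = {2, 3, 5}
|Sat(E[¬p U (b ∨ ¬p)])| = |{2, 3, 5}| = 3.

3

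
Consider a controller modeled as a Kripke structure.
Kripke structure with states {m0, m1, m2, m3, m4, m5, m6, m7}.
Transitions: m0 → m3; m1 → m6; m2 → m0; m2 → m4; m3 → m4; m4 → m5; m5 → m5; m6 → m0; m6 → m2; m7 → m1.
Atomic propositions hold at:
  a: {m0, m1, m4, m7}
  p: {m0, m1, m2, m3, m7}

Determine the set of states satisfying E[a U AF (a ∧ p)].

Sat(a ∧ p) = {m0, m1, m7}
AF (a ∧ p): least fixpoint, start Z0 = {m0, m1, m7}, add states with every successor in Z. Already a fixed point.
Sat(AF (a ∧ p)) = {m0, m1, m7}
E[a U AF (a ∧ p)]: least fixpoint, start Z0 = Sat(AF (a ∧ p)) = {m0, m1, m7}, add states in Sat(a) with some successor in Z. Already a fixed point.
Sat(E[a U AF (a ∧ p)]) = {m0, m1, m7}

{m0, m1, m7}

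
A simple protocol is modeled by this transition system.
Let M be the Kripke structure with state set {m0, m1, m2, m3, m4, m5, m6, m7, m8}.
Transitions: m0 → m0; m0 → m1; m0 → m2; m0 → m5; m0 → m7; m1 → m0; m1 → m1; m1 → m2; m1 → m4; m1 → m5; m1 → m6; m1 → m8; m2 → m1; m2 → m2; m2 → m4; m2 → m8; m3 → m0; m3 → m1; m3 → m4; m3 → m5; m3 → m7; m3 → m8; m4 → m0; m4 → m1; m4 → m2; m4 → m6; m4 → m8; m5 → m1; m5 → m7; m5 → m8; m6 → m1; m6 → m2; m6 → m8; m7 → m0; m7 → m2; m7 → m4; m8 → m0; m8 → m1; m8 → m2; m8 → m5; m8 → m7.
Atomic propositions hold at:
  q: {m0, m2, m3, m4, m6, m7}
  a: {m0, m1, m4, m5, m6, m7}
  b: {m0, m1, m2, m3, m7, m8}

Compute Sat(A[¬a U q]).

{m0, m2, m3, m4, m6, m7}

Sat(¬a) = {m2, m3, m8}
A[¬a U q]: least fixpoint, start Z0 = Sat(q) = {m0, m2, m3, m4, m6, m7}, add states in Sat(¬a) with every successor in Z. Already a fixed point.
Sat(A[¬a U q]) = {m0, m2, m3, m4, m6, m7}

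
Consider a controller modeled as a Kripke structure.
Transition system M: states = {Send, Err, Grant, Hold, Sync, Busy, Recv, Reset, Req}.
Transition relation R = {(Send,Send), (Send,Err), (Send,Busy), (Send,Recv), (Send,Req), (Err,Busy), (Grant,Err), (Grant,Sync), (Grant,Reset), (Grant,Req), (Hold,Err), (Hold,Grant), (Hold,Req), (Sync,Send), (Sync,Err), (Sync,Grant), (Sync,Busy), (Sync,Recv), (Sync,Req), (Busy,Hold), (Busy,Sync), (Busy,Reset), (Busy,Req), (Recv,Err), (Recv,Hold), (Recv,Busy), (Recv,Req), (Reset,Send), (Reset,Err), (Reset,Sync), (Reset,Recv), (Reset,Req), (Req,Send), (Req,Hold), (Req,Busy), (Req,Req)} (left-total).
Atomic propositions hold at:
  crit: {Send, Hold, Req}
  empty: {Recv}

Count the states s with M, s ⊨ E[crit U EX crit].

8

Sat(EX crit) = {s : some successor in {Send, Hold, Req}} = {Send, Grant, Hold, Sync, Busy, Recv, Reset, Req}
E[crit U EX crit]: least fixpoint, start Z0 = Sat(EX crit) = {Send, Grant, Hold, Sync, Busy, Recv, Reset, Req}, add states in Sat(crit) with some successor in Z. Already a fixed point.
Sat(E[crit U EX crit]) = {Send, Grant, Hold, Sync, Busy, Recv, Reset, Req}
|Sat(E[crit U EX crit])| = |{Send, Grant, Hold, Sync, Busy, Recv, Reset, Req}| = 8.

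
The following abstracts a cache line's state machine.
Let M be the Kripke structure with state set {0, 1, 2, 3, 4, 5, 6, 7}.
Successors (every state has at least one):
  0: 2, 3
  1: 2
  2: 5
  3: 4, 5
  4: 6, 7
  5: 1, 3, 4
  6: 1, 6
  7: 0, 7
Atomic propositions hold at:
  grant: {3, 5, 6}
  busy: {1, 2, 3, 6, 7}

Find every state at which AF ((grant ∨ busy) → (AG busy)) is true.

Sat(grant ∨ busy) = {1, 2, 3, 5, 6, 7}
AG busy: greatest fixpoint, start Z0 = {1, 2, 3, 6, 7}, keep only states in Sat with every successor in Z. Z1 = {1, 6}; Z2 = {6}; Z3 = ∅; fixed.
Sat(AG busy) = ∅
Sat((grant ∨ busy) → (AG busy)) = {0, 4}
AF ((grant ∨ busy) → (AG busy)): least fixpoint, start Z0 = {0, 4}, add states with every successor in Z. Already a fixed point.
Sat(AF ((grant ∨ busy) → (AG busy))) = {0, 4}

{0, 4}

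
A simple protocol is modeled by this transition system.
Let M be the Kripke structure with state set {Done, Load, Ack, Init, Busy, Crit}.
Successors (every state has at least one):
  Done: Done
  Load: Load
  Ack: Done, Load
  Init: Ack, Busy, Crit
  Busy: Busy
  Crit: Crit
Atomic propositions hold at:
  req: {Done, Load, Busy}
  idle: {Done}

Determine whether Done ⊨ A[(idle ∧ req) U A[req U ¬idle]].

No

Sat(idle ∧ req) = {Done}
Sat(¬idle) = {Load, Ack, Init, Busy, Crit}
A[req U ¬idle]: least fixpoint, start Z0 = Sat(¬idle) = {Load, Ack, Init, Busy, Crit}, add states in Sat(req) with every successor in Z. Already a fixed point.
Sat(A[req U ¬idle]) = {Load, Ack, Init, Busy, Crit}
A[(idle ∧ req) U A[req U ¬idle]]: least fixpoint, start Z0 = Sat(A[req U ¬idle]) = {Load, Ack, Init, Busy, Crit}, add states in Sat(idle ∧ req) with every successor in Z. Already a fixed point.
Sat(A[(idle ∧ req) U A[req U ¬idle]]) = {Load, Ack, Init, Busy, Crit}
Done ∉ Sat(A[(idle ∧ req) U A[req U ¬idle]]) = {Load, Ack, Init, Busy, Crit}, so the formula does not hold at Done.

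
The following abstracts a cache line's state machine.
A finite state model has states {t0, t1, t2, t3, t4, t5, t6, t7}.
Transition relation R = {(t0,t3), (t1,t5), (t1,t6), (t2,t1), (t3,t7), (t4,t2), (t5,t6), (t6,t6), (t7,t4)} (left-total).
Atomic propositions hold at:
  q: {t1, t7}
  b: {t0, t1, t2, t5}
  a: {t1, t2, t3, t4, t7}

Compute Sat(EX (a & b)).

{t2, t4}

Sat(a & b) = {t1, t2}
Sat(EX (a & b)) = {s : some successor in {t1, t2}} = {t2, t4}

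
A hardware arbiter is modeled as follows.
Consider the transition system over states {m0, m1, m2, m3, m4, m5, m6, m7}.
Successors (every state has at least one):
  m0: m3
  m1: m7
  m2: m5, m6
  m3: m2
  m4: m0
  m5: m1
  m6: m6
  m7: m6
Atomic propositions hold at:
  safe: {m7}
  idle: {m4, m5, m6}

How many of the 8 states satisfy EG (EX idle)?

Sat(EX idle) = {s : some successor in {m4, m5, m6}} = {m2, m6, m7}
EG (EX idle): greatest fixpoint, start Z0 = {m2, m6, m7}, keep only states in Sat with some successor in Z. Already a fixed point.
Sat(EG (EX idle)) = {m2, m6, m7}
|Sat(EG (EX idle))| = |{m2, m6, m7}| = 3.

3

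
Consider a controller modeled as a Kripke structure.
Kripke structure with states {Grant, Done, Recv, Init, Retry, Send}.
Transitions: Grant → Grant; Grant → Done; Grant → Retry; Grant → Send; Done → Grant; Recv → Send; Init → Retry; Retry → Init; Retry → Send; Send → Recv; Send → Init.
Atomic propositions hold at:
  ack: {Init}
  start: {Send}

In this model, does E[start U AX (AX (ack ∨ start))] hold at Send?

Yes

Sat(ack ∨ start) = {Init, Send}
Sat(AX (ack ∨ start)) = {s : every successor in {Init, Send}} = {Recv, Retry}
Sat(AX (AX (ack ∨ start))) = {s : every successor in {Recv, Retry}} = {Init}
E[start U AX (AX (ack ∨ start))]: least fixpoint, start Z0 = Sat(AX (AX (ack ∨ start))) = {Init}, add states in Sat(start) with some successor in Z. Z1 = {Init, Send}; fixed.
Sat(E[start U AX (AX (ack ∨ start))]) = {Init, Send}
Send ∈ Sat(E[start U AX (AX (ack ∨ start))]) = {Init, Send}, so the formula holds at Send.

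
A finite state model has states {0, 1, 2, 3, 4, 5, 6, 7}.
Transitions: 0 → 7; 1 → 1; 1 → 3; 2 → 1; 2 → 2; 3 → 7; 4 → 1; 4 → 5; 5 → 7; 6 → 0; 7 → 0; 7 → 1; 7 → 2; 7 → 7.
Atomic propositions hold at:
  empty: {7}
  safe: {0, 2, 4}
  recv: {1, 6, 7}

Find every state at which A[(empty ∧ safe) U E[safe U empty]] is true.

Sat(empty ∧ safe) = ∅
E[safe U empty]: least fixpoint, start Z0 = Sat(empty) = {7}, add states in Sat(safe) with some successor in Z. Z1 = {0, 7}; fixed.
Sat(E[safe U empty]) = {0, 7}
A[(empty ∧ safe) U E[safe U empty]]: least fixpoint, start Z0 = Sat(E[safe U empty]) = {0, 7}, add states in Sat(empty ∧ safe) with every successor in Z. Already a fixed point.
Sat(A[(empty ∧ safe) U E[safe U empty]]) = {0, 7}

{0, 7}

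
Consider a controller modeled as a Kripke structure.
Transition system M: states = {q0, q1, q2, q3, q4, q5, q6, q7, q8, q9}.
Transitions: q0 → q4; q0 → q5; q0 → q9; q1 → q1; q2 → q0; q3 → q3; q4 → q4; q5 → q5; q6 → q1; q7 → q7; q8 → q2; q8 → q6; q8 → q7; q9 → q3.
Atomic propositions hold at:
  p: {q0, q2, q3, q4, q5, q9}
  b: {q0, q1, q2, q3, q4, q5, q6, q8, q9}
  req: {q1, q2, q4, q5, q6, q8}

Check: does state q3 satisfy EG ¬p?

No

Sat(¬p) = {q1, q6, q7, q8}
EG ¬p: greatest fixpoint, start Z0 = {q1, q6, q7, q8}, keep only states in Sat with some successor in Z. Already a fixed point.
Sat(EG ¬p) = {q1, q6, q7, q8}
q3 ∉ Sat(EG ¬p) = {q1, q6, q7, q8}, so the formula does not hold at q3.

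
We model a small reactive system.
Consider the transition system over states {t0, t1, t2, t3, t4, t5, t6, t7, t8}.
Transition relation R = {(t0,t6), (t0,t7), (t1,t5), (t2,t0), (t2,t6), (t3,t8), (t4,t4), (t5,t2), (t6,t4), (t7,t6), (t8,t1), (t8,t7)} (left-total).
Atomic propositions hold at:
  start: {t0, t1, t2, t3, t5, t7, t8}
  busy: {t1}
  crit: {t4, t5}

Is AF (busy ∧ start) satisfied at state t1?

Sat(busy ∧ start) = {t1}
AF (busy ∧ start): least fixpoint, start Z0 = {t1}, add states with every successor in Z. Already a fixed point.
Sat(AF (busy ∧ start)) = {t1}
t1 ∈ Sat(AF (busy ∧ start)) = {t1}, so the formula holds at t1.

Yes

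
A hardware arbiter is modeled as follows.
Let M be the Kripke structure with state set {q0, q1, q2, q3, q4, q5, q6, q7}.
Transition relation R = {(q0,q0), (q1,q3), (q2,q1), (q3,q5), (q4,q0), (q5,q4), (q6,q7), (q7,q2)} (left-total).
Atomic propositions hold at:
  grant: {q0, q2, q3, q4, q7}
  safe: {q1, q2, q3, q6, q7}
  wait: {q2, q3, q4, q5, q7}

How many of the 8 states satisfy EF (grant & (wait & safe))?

Sat(wait & safe) = {q2, q3, q7}
Sat(grant & (wait & safe)) = {q2, q3, q7}
EF (grant & (wait & safe)): least fixpoint, start Z0 = {q2, q3, q7}, add states with some successor in Z. Z1 = {q1, q2, q3, q6, q7}; fixed.
Sat(EF (grant & (wait & safe))) = {q1, q2, q3, q6, q7}
|Sat(EF (grant & (wait & safe)))| = |{q1, q2, q3, q6, q7}| = 5.

5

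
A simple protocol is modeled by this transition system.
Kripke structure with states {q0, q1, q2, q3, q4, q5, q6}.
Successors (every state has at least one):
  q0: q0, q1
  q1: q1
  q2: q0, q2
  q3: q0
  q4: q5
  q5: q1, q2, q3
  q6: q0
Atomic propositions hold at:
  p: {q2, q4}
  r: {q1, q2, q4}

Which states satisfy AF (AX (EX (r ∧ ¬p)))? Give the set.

{q0, q1, q3, q4, q6}

Sat(¬p) = {q0, q1, q3, q5, q6}
Sat(r ∧ ¬p) = {q1}
Sat(EX (r ∧ ¬p)) = {s : some successor in {q1}} = {q0, q1, q5}
Sat(AX (EX (r ∧ ¬p))) = {s : every successor in {q0, q1, q5}} = {q0, q1, q3, q4, q6}
AF (AX (EX (r ∧ ¬p))): least fixpoint, start Z0 = {q0, q1, q3, q4, q6}, add states with every successor in Z. Already a fixed point.
Sat(AF (AX (EX (r ∧ ¬p)))) = {q0, q1, q3, q4, q6}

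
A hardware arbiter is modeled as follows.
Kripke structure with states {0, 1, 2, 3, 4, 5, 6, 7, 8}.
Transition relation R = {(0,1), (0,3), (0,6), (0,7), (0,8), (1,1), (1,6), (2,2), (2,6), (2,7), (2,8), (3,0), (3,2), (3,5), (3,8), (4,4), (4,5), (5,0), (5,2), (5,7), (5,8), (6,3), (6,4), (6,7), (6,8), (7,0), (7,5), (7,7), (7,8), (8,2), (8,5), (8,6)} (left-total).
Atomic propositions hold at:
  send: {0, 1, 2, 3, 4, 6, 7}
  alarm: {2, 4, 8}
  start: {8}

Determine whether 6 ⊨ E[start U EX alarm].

Sat(EX alarm) = {s : some successor in {2, 4, 8}} = {0, 2, 3, 4, 5, 6, 7, 8}
E[start U EX alarm]: least fixpoint, start Z0 = Sat(EX alarm) = {0, 2, 3, 4, 5, 6, 7, 8}, add states in Sat(start) with some successor in Z. Already a fixed point.
Sat(E[start U EX alarm]) = {0, 2, 3, 4, 5, 6, 7, 8}
6 ∈ Sat(E[start U EX alarm]) = {0, 2, 3, 4, 5, 6, 7, 8}, so the formula holds at 6.

Yes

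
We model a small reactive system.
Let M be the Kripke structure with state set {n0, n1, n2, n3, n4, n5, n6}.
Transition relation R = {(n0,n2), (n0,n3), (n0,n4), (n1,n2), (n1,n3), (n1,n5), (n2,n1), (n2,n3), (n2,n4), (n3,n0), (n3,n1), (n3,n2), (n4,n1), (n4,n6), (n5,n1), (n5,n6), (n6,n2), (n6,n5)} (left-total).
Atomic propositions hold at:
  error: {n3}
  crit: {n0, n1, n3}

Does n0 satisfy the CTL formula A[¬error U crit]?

Yes

Sat(¬error) = {n0, n1, n2, n4, n5, n6}
A[¬error U crit]: least fixpoint, start Z0 = Sat(crit) = {n0, n1, n3}, add states in Sat(¬error) with every successor in Z. Already a fixed point.
Sat(A[¬error U crit]) = {n0, n1, n3}
n0 ∈ Sat(A[¬error U crit]) = {n0, n1, n3}, so the formula holds at n0.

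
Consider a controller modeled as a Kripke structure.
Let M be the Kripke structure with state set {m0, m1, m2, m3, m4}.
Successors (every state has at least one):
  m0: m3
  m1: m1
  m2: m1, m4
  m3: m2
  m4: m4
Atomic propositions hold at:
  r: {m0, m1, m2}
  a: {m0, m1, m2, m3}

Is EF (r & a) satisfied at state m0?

Sat(r & a) = {m0, m1, m2}
EF (r & a): least fixpoint, start Z0 = {m0, m1, m2}, add states with some successor in Z. Z1 = {m0, m1, m2, m3}; fixed.
Sat(EF (r & a)) = {m0, m1, m2, m3}
m0 ∈ Sat(EF (r & a)) = {m0, m1, m2, m3}, so the formula holds at m0.

Yes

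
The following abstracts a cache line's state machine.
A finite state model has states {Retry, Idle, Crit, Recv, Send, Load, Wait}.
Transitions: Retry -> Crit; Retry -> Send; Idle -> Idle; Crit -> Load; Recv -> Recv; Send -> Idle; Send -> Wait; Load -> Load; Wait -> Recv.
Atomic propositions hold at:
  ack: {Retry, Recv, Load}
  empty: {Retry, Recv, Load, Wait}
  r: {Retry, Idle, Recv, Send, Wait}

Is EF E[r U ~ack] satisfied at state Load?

Sat(~ack) = {Idle, Crit, Send, Wait}
E[r U ~ack]: least fixpoint, start Z0 = Sat(~ack) = {Idle, Crit, Send, Wait}, add states in Sat(r) with some successor in Z. Z1 = {Retry, Idle, Crit, Send, Wait}; fixed.
Sat(E[r U ~ack]) = {Retry, Idle, Crit, Send, Wait}
EF E[r U ~ack]: least fixpoint, start Z0 = {Retry, Idle, Crit, Send, Wait}, add states with some successor in Z. Already a fixed point.
Sat(EF E[r U ~ack]) = {Retry, Idle, Crit, Send, Wait}
Load ∉ Sat(EF E[r U ~ack]) = {Retry, Idle, Crit, Send, Wait}, so the formula does not hold at Load.

No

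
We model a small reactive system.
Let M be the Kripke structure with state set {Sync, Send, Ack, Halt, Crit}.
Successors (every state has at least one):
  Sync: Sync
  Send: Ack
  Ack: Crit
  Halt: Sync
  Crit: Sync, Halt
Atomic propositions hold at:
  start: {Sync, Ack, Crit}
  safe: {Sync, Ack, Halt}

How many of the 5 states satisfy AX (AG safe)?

AG safe: greatest fixpoint, start Z0 = {Sync, Ack, Halt}, keep only states in Sat with every successor in Z. Z1 = {Sync, Halt}; fixed.
Sat(AG safe) = {Sync, Halt}
Sat(AX (AG safe)) = {s : every successor in {Sync, Halt}} = {Sync, Halt, Crit}
|Sat(AX (AG safe))| = |{Sync, Halt, Crit}| = 3.

3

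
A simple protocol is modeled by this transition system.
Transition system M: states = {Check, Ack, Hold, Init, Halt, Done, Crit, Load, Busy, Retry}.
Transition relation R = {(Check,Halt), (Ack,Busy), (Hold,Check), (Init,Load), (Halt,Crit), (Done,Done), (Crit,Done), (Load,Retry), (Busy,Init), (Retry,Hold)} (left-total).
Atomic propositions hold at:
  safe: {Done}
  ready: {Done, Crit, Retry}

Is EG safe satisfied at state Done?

EG safe: greatest fixpoint, start Z0 = {Done}, keep only states in Sat with some successor in Z. Already a fixed point.
Sat(EG safe) = {Done}
Done ∈ Sat(EG safe) = {Done}, so the formula holds at Done.

Yes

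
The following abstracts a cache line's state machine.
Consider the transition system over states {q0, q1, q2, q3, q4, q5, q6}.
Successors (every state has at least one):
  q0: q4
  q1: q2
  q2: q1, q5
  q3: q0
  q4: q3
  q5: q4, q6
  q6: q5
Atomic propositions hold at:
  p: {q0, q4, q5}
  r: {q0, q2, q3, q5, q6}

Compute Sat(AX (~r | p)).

Sat(~r) = {q1, q4}
Sat(~r | p) = {q0, q1, q4, q5}
Sat(AX (~r | p)) = {s : every successor in {q0, q1, q4, q5}} = {q0, q2, q3, q6}

{q0, q2, q3, q6}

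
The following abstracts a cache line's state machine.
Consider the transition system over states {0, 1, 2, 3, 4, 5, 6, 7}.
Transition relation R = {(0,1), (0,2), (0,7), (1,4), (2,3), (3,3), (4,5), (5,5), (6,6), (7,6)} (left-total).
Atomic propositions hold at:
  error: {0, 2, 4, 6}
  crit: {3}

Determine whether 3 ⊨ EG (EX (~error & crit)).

Sat(~error) = {1, 3, 5, 7}
Sat(~error & crit) = {3}
Sat(EX (~error & crit)) = {s : some successor in {3}} = {2, 3}
EG (EX (~error & crit)): greatest fixpoint, start Z0 = {2, 3}, keep only states in Sat with some successor in Z. Already a fixed point.
Sat(EG (EX (~error & crit))) = {2, 3}
3 ∈ Sat(EG (EX (~error & crit))) = {2, 3}, so the formula holds at 3.

Yes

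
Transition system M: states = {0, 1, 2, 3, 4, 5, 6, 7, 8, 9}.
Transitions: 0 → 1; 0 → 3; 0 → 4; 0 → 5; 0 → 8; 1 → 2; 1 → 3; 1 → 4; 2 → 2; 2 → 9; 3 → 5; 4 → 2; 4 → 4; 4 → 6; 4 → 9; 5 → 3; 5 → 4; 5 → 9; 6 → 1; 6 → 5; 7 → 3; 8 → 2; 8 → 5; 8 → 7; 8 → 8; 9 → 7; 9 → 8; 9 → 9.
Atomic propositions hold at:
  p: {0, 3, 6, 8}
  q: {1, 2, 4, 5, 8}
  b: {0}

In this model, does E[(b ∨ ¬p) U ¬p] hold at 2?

Yes

Sat(¬p) = {1, 2, 4, 5, 7, 9}
Sat(b ∨ ¬p) = {0, 1, 2, 4, 5, 7, 9}
E[(b ∨ ¬p) U ¬p]: least fixpoint, start Z0 = Sat(¬p) = {1, 2, 4, 5, 7, 9}, add states in Sat(b ∨ ¬p) with some successor in Z. Z1 = {0, 1, 2, 4, 5, 7, 9}; fixed.
Sat(E[(b ∨ ¬p) U ¬p]) = {0, 1, 2, 4, 5, 7, 9}
2 ∈ Sat(E[(b ∨ ¬p) U ¬p]) = {0, 1, 2, 4, 5, 7, 9}, so the formula holds at 2.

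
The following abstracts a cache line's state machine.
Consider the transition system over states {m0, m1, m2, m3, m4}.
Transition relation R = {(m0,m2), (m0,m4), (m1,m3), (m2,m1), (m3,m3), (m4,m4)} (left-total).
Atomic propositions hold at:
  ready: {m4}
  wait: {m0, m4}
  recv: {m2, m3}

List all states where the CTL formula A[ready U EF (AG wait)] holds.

{m0, m4}

AG wait: greatest fixpoint, start Z0 = {m0, m4}, keep only states in Sat with every successor in Z. Z1 = {m4}; fixed.
Sat(AG wait) = {m4}
EF (AG wait): least fixpoint, start Z0 = {m4}, add states with some successor in Z. Z1 = {m0, m4}; fixed.
Sat(EF (AG wait)) = {m0, m4}
A[ready U EF (AG wait)]: least fixpoint, start Z0 = Sat(EF (AG wait)) = {m0, m4}, add states in Sat(ready) with every successor in Z. Already a fixed point.
Sat(A[ready U EF (AG wait)]) = {m0, m4}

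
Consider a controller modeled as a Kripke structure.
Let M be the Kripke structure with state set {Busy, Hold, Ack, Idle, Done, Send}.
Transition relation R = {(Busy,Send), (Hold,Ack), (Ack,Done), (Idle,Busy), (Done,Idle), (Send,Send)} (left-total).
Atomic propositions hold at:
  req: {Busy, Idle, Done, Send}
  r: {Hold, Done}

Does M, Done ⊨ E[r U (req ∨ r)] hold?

Yes

Sat(req ∨ r) = {Busy, Hold, Idle, Done, Send}
E[r U (req ∨ r)]: least fixpoint, start Z0 = Sat((req ∨ r)) = {Busy, Hold, Idle, Done, Send}, add states in Sat(r) with some successor in Z. Already a fixed point.
Sat(E[r U (req ∨ r)]) = {Busy, Hold, Idle, Done, Send}
Done ∈ Sat(E[r U (req ∨ r)]) = {Busy, Hold, Idle, Done, Send}, so the formula holds at Done.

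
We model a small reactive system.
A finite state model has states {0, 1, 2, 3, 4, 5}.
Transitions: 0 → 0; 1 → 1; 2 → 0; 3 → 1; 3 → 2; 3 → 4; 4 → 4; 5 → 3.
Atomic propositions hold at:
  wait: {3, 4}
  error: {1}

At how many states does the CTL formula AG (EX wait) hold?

Sat(EX wait) = {s : some successor in {3, 4}} = {3, 4, 5}
AG (EX wait): greatest fixpoint, start Z0 = {3, 4, 5}, keep only states in Sat with every successor in Z. Z1 = {4, 5}; Z2 = {4}; fixed.
Sat(AG (EX wait)) = {4}
|Sat(AG (EX wait))| = |{4}| = 1.

1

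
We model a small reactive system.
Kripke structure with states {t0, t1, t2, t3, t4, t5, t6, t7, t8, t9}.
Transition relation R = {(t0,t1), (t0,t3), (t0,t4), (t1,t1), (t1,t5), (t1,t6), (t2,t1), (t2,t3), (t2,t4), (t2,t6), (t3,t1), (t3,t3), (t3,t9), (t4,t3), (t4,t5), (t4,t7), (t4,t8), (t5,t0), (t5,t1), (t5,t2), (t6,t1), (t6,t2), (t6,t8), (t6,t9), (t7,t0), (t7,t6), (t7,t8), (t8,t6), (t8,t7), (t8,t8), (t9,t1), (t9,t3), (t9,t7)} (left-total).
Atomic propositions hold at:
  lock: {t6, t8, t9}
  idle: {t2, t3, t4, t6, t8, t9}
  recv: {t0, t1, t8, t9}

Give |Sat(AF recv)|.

AF recv: least fixpoint, start Z0 = {t0, t1, t8, t9}, add states with every successor in Z. Already a fixed point.
Sat(AF recv) = {t0, t1, t8, t9}
|Sat(AF recv)| = |{t0, t1, t8, t9}| = 4.

4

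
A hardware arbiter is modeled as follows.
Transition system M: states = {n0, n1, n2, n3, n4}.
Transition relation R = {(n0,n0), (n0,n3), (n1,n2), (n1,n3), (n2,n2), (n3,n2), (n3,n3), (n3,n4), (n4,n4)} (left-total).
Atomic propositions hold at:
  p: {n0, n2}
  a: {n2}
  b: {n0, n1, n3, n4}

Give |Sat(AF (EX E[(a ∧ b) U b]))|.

Sat(a ∧ b) = ∅
E[(a ∧ b) U b]: least fixpoint, start Z0 = Sat(b) = {n0, n1, n3, n4}, add states in Sat(a ∧ b) with some successor in Z. Already a fixed point.
Sat(E[(a ∧ b) U b]) = {n0, n1, n3, n4}
Sat(EX E[(a ∧ b) U b]) = {s : some successor in {n0, n1, n3, n4}} = {n0, n1, n3, n4}
AF (EX E[(a ∧ b) U b]): least fixpoint, start Z0 = {n0, n1, n3, n4}, add states with every successor in Z. Already a fixed point.
Sat(AF (EX E[(a ∧ b) U b])) = {n0, n1, n3, n4}
|Sat(AF (EX E[(a ∧ b) U b]))| = |{n0, n1, n3, n4}| = 4.

4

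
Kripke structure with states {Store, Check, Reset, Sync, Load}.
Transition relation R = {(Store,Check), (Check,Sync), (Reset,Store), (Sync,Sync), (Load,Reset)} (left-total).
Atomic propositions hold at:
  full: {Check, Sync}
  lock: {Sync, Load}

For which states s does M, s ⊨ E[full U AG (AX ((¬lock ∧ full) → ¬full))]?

{Check, Sync}

Sat(¬lock) = {Store, Check, Reset}
Sat(¬lock ∧ full) = {Check}
Sat(¬full) = {Store, Reset, Load}
Sat((¬lock ∧ full) → ¬full) = {Store, Reset, Sync, Load}
Sat(AX ((¬lock ∧ full) → ¬full)) = {s : every successor in {Store, Reset, Sync, Load}} = {Check, Reset, Sync, Load}
AG (AX ((¬lock ∧ full) → ¬full)): greatest fixpoint, start Z0 = {Check, Reset, Sync, Load}, keep only states in Sat with every successor in Z. Z1 = {Check, Sync, Load}; Z2 = {Check, Sync}; fixed.
Sat(AG (AX ((¬lock ∧ full) → ¬full))) = {Check, Sync}
E[full U AG (AX ((¬lock ∧ full) → ¬full))]: least fixpoint, start Z0 = Sat(AG (AX ((¬lock ∧ full) → ¬full))) = {Check, Sync}, add states in Sat(full) with some successor in Z. Already a fixed point.
Sat(E[full U AG (AX ((¬lock ∧ full) → ¬full))]) = {Check, Sync}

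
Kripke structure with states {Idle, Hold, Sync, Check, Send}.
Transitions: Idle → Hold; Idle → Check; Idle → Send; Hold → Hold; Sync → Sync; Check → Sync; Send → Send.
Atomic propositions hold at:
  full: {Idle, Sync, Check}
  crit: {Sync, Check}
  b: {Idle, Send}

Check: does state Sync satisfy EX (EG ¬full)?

Sat(¬full) = {Hold, Send}
EG ¬full: greatest fixpoint, start Z0 = {Hold, Send}, keep only states in Sat with some successor in Z. Already a fixed point.
Sat(EG ¬full) = {Hold, Send}
Sat(EX (EG ¬full)) = {s : some successor in {Hold, Send}} = {Idle, Hold, Send}
Sync ∉ Sat(EX (EG ¬full)) = {Idle, Hold, Send}, so the formula does not hold at Sync.

No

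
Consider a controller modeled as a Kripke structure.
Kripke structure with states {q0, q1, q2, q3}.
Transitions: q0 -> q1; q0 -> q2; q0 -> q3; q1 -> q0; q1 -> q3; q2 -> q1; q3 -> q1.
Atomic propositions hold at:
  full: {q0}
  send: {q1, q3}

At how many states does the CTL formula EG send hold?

2

EG send: greatest fixpoint, start Z0 = {q1, q3}, keep only states in Sat with some successor in Z. Already a fixed point.
Sat(EG send) = {q1, q3}
|Sat(EG send)| = |{q1, q3}| = 2.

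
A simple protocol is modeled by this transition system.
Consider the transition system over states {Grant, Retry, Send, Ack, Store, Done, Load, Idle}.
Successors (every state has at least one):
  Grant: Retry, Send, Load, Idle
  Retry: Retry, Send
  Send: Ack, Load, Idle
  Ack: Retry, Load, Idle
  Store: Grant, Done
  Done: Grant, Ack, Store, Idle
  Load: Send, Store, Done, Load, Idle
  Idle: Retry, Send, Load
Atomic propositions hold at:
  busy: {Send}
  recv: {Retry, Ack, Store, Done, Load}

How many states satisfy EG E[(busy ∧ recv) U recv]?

Sat(busy ∧ recv) = ∅
E[(busy ∧ recv) U recv]: least fixpoint, start Z0 = Sat(recv) = {Retry, Ack, Store, Done, Load}, add states in Sat(busy ∧ recv) with some successor in Z. Already a fixed point.
Sat(E[(busy ∧ recv) U recv]) = {Retry, Ack, Store, Done, Load}
EG E[(busy ∧ recv) U recv]: greatest fixpoint, start Z0 = {Retry, Ack, Store, Done, Load}, keep only states in Sat with some successor in Z. Already a fixed point.
Sat(EG E[(busy ∧ recv) U recv]) = {Retry, Ack, Store, Done, Load}
|Sat(EG E[(busy ∧ recv) U recv])| = |{Retry, Ack, Store, Done, Load}| = 5.

5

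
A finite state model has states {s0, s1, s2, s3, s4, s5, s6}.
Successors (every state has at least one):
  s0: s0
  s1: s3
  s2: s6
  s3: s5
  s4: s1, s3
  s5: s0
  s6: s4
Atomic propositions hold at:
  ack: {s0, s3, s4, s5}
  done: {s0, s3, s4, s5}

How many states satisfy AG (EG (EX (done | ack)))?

6

Sat(done | ack) = {s0, s3, s4, s5}
Sat(EX (done | ack)) = {s : some successor in {s0, s3, s4, s5}} = {s0, s1, s3, s4, s5, s6}
EG (EX (done | ack)): greatest fixpoint, start Z0 = {s0, s1, s3, s4, s5, s6}, keep only states in Sat with some successor in Z. Already a fixed point.
Sat(EG (EX (done | ack))) = {s0, s1, s3, s4, s5, s6}
AG (EG (EX (done | ack))): greatest fixpoint, start Z0 = {s0, s1, s3, s4, s5, s6}, keep only states in Sat with every successor in Z. Already a fixed point.
Sat(AG (EG (EX (done | ack)))) = {s0, s1, s3, s4, s5, s6}
|Sat(AG (EG (EX (done | ack))))| = |{s0, s1, s3, s4, s5, s6}| = 6.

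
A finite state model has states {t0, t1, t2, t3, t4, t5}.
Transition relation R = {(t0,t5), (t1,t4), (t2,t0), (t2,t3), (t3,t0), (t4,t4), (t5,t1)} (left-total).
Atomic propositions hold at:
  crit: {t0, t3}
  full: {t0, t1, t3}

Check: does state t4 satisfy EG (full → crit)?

Yes

Sat(full → crit) = {t0, t2, t3, t4, t5}
EG (full → crit): greatest fixpoint, start Z0 = {t0, t2, t3, t4, t5}, keep only states in Sat with some successor in Z. Z1 = {t0, t2, t3, t4}; Z2 = {t2, t3, t4}; Z3 = {t2, t4}; Z4 = {t4}; fixed.
Sat(EG (full → crit)) = {t4}
t4 ∈ Sat(EG (full → crit)) = {t4}, so the formula holds at t4.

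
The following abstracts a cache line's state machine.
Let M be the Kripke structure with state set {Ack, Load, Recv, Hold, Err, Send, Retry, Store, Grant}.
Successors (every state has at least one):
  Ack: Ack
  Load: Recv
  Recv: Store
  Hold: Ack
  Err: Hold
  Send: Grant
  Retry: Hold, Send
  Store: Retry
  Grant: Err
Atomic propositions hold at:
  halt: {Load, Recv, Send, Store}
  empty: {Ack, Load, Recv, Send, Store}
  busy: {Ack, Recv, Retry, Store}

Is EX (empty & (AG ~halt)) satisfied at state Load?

Sat(~halt) = {Ack, Hold, Err, Retry, Grant}
AG ~halt: greatest fixpoint, start Z0 = {Ack, Hold, Err, Retry, Grant}, keep only states in Sat with every successor in Z. Z1 = {Ack, Hold, Err, Grant}; fixed.
Sat(AG ~halt) = {Ack, Hold, Err, Grant}
Sat(empty & (AG ~halt)) = {Ack}
Sat(EX (empty & (AG ~halt))) = {s : some successor in {Ack}} = {Ack, Hold}
Load ∉ Sat(EX (empty & (AG ~halt))) = {Ack, Hold}, so the formula does not hold at Load.

No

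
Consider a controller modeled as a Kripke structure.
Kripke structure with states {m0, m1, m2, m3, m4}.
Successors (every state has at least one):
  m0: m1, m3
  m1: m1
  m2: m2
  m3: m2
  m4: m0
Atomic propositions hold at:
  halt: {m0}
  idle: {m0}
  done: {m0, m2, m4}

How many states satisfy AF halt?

2

AF halt: least fixpoint, start Z0 = {m0}, add states with every successor in Z. Z1 = {m0, m4}; fixed.
Sat(AF halt) = {m0, m4}
|Sat(AF halt)| = |{m0, m4}| = 2.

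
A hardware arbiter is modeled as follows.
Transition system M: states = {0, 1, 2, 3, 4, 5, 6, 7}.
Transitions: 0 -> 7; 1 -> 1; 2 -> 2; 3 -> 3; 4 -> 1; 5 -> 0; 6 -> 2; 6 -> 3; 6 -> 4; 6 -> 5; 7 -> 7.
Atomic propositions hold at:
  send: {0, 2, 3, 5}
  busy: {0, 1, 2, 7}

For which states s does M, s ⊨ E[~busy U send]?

Sat(~busy) = {3, 4, 5, 6}
E[~busy U send]: least fixpoint, start Z0 = Sat(send) = {0, 2, 3, 5}, add states in Sat(~busy) with some successor in Z. Z1 = {0, 2, 3, 5, 6}; fixed.
Sat(E[~busy U send]) = {0, 2, 3, 5, 6}

{0, 2, 3, 5, 6}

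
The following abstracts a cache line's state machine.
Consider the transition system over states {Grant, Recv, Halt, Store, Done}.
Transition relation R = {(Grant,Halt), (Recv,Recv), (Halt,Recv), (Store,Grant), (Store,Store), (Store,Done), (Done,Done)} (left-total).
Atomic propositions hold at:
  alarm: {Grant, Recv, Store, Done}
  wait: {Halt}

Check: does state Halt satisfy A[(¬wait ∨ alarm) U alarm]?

No

Sat(¬wait) = {Grant, Recv, Store, Done}
Sat(¬wait ∨ alarm) = {Grant, Recv, Store, Done}
A[(¬wait ∨ alarm) U alarm]: least fixpoint, start Z0 = Sat(alarm) = {Grant, Recv, Store, Done}, add states in Sat(¬wait ∨ alarm) with every successor in Z. Already a fixed point.
Sat(A[(¬wait ∨ alarm) U alarm]) = {Grant, Recv, Store, Done}
Halt ∉ Sat(A[(¬wait ∨ alarm) U alarm]) = {Grant, Recv, Store, Done}, so the formula does not hold at Halt.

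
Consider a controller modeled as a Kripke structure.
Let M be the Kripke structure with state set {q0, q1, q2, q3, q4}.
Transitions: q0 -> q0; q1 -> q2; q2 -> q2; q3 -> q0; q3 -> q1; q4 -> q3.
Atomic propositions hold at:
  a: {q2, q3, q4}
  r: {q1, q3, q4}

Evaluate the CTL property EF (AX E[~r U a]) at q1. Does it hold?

Yes

Sat(~r) = {q0, q2}
E[~r U a]: least fixpoint, start Z0 = Sat(a) = {q2, q3, q4}, add states in Sat(~r) with some successor in Z. Already a fixed point.
Sat(E[~r U a]) = {q2, q3, q4}
Sat(AX E[~r U a]) = {s : every successor in {q2, q3, q4}} = {q1, q2, q4}
EF (AX E[~r U a]): least fixpoint, start Z0 = {q1, q2, q4}, add states with some successor in Z. Z1 = {q1, q2, q3, q4}; fixed.
Sat(EF (AX E[~r U a])) = {q1, q2, q3, q4}
q1 ∈ Sat(EF (AX E[~r U a])) = {q1, q2, q3, q4}, so the formula holds at q1.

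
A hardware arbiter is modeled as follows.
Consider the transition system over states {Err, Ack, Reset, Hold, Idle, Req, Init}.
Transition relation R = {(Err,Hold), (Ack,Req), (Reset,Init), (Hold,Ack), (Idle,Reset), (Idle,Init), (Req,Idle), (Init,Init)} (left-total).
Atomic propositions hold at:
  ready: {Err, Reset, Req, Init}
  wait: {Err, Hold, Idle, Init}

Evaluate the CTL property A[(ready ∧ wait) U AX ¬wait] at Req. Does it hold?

Sat(ready ∧ wait) = {Err, Init}
Sat(¬wait) = {Ack, Reset, Req}
Sat(AX ¬wait) = {s : every successor in {Ack, Reset, Req}} = {Ack, Hold}
A[(ready ∧ wait) U AX ¬wait]: least fixpoint, start Z0 = Sat(AX ¬wait) = {Ack, Hold}, add states in Sat(ready ∧ wait) with every successor in Z. Z1 = {Err, Ack, Hold}; fixed.
Sat(A[(ready ∧ wait) U AX ¬wait]) = {Err, Ack, Hold}
Req ∉ Sat(A[(ready ∧ wait) U AX ¬wait]) = {Err, Ack, Hold}, so the formula does not hold at Req.

No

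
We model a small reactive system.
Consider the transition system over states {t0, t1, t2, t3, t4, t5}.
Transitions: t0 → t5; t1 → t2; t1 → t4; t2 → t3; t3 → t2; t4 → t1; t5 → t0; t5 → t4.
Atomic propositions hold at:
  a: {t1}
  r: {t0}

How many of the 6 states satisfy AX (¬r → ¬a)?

Sat(¬r) = {t1, t2, t3, t4, t5}
Sat(¬a) = {t0, t2, t3, t4, t5}
Sat(¬r → ¬a) = {t0, t2, t3, t4, t5}
Sat(AX (¬r → ¬a)) = {s : every successor in {t0, t2, t3, t4, t5}} = {t0, t1, t2, t3, t5}
|Sat(AX (¬r → ¬a))| = |{t0, t1, t2, t3, t5}| = 5.

5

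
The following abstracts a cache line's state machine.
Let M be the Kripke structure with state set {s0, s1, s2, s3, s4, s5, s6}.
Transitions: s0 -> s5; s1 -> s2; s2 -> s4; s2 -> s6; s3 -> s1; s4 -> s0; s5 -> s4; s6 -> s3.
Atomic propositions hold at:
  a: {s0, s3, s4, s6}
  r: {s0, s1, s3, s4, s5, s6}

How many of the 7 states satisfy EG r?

3

EG r: greatest fixpoint, start Z0 = {s0, s1, s3, s4, s5, s6}, keep only states in Sat with some successor in Z. Z1 = {s0, s3, s4, s5, s6}; Z2 = {s0, s4, s5, s6}; Z3 = {s0, s4, s5}; fixed.
Sat(EG r) = {s0, s4, s5}
|Sat(EG r)| = |{s0, s4, s5}| = 3.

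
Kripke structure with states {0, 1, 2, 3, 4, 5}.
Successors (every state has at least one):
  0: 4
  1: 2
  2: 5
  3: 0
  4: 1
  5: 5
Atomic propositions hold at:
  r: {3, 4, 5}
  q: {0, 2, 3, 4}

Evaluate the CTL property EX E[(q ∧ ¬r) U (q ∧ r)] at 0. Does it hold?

Yes

Sat(¬r) = {0, 1, 2}
Sat(q ∧ ¬r) = {0, 2}
Sat(q ∧ r) = {3, 4}
E[(q ∧ ¬r) U (q ∧ r)]: least fixpoint, start Z0 = Sat((q ∧ r)) = {3, 4}, add states in Sat(q ∧ ¬r) with some successor in Z. Z1 = {0, 3, 4}; fixed.
Sat(E[(q ∧ ¬r) U (q ∧ r)]) = {0, 3, 4}
Sat(EX E[(q ∧ ¬r) U (q ∧ r)]) = {s : some successor in {0, 3, 4}} = {0, 3}
0 ∈ Sat(EX E[(q ∧ ¬r) U (q ∧ r)]) = {0, 3}, so the formula holds at 0.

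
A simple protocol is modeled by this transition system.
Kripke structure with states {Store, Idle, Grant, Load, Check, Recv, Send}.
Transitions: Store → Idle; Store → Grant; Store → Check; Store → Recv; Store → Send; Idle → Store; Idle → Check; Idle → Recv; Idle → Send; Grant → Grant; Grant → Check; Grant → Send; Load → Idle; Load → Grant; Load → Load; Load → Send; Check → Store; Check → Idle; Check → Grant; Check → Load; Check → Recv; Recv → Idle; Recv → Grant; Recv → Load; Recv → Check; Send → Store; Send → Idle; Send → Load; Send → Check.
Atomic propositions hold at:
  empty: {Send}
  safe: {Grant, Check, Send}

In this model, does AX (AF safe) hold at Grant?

Yes

AF safe: least fixpoint, start Z0 = {Grant, Check, Send}, add states with every successor in Z. Already a fixed point.
Sat(AF safe) = {Grant, Check, Send}
Sat(AX (AF safe)) = {s : every successor in {Grant, Check, Send}} = {Grant}
Grant ∈ Sat(AX (AF safe)) = {Grant}, so the formula holds at Grant.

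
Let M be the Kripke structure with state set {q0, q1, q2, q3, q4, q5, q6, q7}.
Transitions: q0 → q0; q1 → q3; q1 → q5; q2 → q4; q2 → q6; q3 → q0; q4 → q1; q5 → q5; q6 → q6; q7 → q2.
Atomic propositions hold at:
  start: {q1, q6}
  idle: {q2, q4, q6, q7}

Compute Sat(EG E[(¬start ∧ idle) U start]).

Sat(¬start) = {q0, q2, q3, q4, q5, q7}
Sat(¬start ∧ idle) = {q2, q4, q7}
E[(¬start ∧ idle) U start]: least fixpoint, start Z0 = Sat(start) = {q1, q6}, add states in Sat(¬start ∧ idle) with some successor in Z. Z1 = {q1, q2, q4, q6}; Z2 = {q1, q2, q4, q6, q7}; fixed.
Sat(E[(¬start ∧ idle) U start]) = {q1, q2, q4, q6, q7}
EG E[(¬start ∧ idle) U start]: greatest fixpoint, start Z0 = {q1, q2, q4, q6, q7}, keep only states in Sat with some successor in Z. Z1 = {q2, q4, q6, q7}; Z2 = {q2, q6, q7}; fixed.
Sat(EG E[(¬start ∧ idle) U start]) = {q2, q6, q7}

{q2, q6, q7}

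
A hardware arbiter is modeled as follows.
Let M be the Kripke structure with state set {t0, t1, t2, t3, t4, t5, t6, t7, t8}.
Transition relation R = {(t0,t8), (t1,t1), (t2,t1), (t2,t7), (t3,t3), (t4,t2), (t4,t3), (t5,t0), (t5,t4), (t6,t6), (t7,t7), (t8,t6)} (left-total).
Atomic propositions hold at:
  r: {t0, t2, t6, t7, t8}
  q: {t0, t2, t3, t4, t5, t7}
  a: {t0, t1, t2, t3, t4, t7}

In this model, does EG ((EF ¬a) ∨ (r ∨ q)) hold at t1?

No

Sat(¬a) = {t5, t6, t8}
EF ¬a: least fixpoint, start Z0 = {t5, t6, t8}, add states with some successor in Z. Z1 = {t0, t5, t6, t8}; fixed.
Sat(EF ¬a) = {t0, t5, t6, t8}
Sat(r ∨ q) = {t0, t2, t3, t4, t5, t6, t7, t8}
Sat((EF ¬a) ∨ (r ∨ q)) = {t0, t2, t3, t4, t5, t6, t7, t8}
EG ((EF ¬a) ∨ (r ∨ q)): greatest fixpoint, start Z0 = {t0, t2, t3, t4, t5, t6, t7, t8}, keep only states in Sat with some successor in Z. Already a fixed point.
Sat(EG ((EF ¬a) ∨ (r ∨ q))) = {t0, t2, t3, t4, t5, t6, t7, t8}
t1 ∉ Sat(EG ((EF ¬a) ∨ (r ∨ q))) = {t0, t2, t3, t4, t5, t6, t7, t8}, so the formula does not hold at t1.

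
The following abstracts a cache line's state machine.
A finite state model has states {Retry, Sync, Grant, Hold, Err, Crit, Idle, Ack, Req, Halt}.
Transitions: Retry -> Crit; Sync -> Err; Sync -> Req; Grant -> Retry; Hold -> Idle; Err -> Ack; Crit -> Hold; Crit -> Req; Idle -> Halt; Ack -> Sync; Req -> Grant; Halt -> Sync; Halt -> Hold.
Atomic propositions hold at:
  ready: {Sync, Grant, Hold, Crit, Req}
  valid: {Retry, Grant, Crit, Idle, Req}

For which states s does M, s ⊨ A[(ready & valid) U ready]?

Sat(ready & valid) = {Grant, Crit, Req}
A[(ready & valid) U ready]: least fixpoint, start Z0 = Sat(ready) = {Sync, Grant, Hold, Crit, Req}, add states in Sat(ready & valid) with every successor in Z. Already a fixed point.
Sat(A[(ready & valid) U ready]) = {Sync, Grant, Hold, Crit, Req}

{Sync, Grant, Hold, Crit, Req}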